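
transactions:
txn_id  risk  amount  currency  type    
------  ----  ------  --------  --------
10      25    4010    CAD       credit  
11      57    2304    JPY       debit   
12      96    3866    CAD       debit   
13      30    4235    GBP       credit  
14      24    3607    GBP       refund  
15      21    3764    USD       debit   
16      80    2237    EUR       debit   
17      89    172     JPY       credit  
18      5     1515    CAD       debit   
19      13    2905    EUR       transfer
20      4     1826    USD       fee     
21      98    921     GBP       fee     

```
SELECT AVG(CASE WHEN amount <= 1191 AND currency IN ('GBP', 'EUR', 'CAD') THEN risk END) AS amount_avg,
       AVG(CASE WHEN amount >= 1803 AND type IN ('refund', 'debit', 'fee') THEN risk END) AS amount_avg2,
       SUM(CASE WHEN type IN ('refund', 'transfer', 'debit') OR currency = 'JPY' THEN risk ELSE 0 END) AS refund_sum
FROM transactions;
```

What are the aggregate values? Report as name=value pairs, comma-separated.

[amount_avg: amount <= 1191 AND currency IN ('GBP', 'EUR', 'CAD')]
txn_id=10: ✗
txn_id=11: ✗
txn_id=12: ✗
txn_id=13: ✗
txn_id=14: ✗
txn_id=15: ✗
txn_id=16: ✗
txn_id=17: ✗
txn_id=18: ✗
txn_id=19: ✗
txn_id=20: ✗
txn_id=21: ✓ → 98
amount_avg = 98
—
[amount_avg2: amount >= 1803 AND type IN ('refund', 'debit', 'fee')]
txn_id=10: ✗
txn_id=11: ✓ → 57
txn_id=12: ✓ → 96
txn_id=13: ✗
txn_id=14: ✓ → 24
txn_id=15: ✓ → 21
txn_id=16: ✓ → 80
txn_id=17: ✗
txn_id=18: ✗
txn_id=19: ✗
txn_id=20: ✓ → 4
txn_id=21: ✗
amount_avg2 = (57 + 96 + 24 + 21 + 80 + 4) / 6 = 47
—
[refund_sum: type IN ('refund', 'transfer', 'debit') OR currency = 'JPY']
txn_id=10: ✗
txn_id=11: ✓ → 57
txn_id=12: ✓ → 96
txn_id=13: ✗
txn_id=14: ✓ → 24
txn_id=15: ✓ → 21
txn_id=16: ✓ → 80
txn_id=17: ✓ → 89
txn_id=18: ✓ → 5
txn_id=19: ✓ → 13
txn_id=20: ✗
txn_id=21: ✗
refund_sum = 57 + 96 + 24 + 21 + 80 + 89 + 5 + 13 = 385

amount_avg=98, amount_avg2=47, refund_sum=385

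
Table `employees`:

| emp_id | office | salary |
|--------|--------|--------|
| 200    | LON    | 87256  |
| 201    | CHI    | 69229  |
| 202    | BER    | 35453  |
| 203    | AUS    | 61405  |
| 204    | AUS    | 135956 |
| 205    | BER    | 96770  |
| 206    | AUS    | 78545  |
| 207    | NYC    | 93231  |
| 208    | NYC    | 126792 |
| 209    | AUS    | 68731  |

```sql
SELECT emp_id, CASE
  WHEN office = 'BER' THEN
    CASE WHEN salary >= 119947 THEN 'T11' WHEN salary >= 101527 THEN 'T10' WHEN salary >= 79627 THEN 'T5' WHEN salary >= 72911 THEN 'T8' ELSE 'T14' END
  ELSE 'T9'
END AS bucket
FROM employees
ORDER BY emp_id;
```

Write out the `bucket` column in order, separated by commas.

T9, T9, T14, T9, T9, T5, T9, T9, T9, T9

emp_id=200: office='LON' → outer ELSE → T9
emp_id=201: office='CHI' → outer ELSE → T9
emp_id=202: office='BER' → inner[ELSE] → T14
emp_id=203: office='AUS' → outer ELSE → T9
emp_id=204: office='AUS' → outer ELSE → T9
emp_id=205: office='BER' → inner[salary >= 79627] → T5
emp_id=206: office='AUS' → outer ELSE → T9
emp_id=207: office='NYC' → outer ELSE → T9
emp_id=208: office='NYC' → outer ELSE → T9
emp_id=209: office='AUS' → outer ELSE → T9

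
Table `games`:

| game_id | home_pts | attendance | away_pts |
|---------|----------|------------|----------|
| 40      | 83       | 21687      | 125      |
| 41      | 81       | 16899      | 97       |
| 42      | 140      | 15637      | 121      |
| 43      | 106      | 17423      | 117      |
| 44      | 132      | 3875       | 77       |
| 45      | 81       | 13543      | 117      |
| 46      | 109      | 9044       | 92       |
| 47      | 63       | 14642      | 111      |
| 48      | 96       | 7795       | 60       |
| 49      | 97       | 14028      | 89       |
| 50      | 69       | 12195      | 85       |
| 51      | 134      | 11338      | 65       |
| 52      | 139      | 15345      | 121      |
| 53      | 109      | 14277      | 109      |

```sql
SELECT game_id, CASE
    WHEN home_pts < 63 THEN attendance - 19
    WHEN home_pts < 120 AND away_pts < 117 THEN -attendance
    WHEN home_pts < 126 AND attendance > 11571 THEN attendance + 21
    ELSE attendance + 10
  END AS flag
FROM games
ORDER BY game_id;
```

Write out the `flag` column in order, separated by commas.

21708, -16899, 15647, 17444, 3885, 13564, -9044, -14642, -7795, -14028, -12195, 11348, 15355, -14277

game_id=40: home_pts < 126 AND attendance > 11571 → 21708
game_id=41: home_pts < 120 AND away_pts < 117 → -16899
game_id=42: ELSE → 15647
game_id=43: home_pts < 126 AND attendance > 11571 → 17444
game_id=44: ELSE → 3885
game_id=45: home_pts < 126 AND attendance > 11571 → 13564
game_id=46: home_pts < 120 AND away_pts < 117 → -9044
game_id=47: home_pts < 120 AND away_pts < 117 → -14642
game_id=48: home_pts < 120 AND away_pts < 117 → -7795
game_id=49: home_pts < 120 AND away_pts < 117 → -14028
game_id=50: home_pts < 120 AND away_pts < 117 → -12195
game_id=51: ELSE → 11348
game_id=52: ELSE → 15355
game_id=53: home_pts < 120 AND away_pts < 117 → -14277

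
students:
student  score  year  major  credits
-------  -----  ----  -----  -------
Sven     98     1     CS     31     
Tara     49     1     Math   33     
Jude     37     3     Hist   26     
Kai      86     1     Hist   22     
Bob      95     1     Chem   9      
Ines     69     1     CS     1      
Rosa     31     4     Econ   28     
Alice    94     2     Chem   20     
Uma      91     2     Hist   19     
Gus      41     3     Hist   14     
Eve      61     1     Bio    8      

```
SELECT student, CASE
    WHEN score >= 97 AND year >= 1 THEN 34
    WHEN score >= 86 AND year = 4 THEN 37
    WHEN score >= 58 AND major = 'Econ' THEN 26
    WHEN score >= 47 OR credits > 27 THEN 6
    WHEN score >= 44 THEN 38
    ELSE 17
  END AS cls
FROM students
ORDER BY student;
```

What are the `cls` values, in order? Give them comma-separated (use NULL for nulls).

student=Alice: score >= 47 OR credits > 27 → 6
student=Bob: score >= 47 OR credits > 27 → 6
student=Eve: score >= 47 OR credits > 27 → 6
student=Gus: ELSE → 17
student=Ines: score >= 47 OR credits > 27 → 6
student=Jude: ELSE → 17
student=Kai: score >= 47 OR credits > 27 → 6
student=Rosa: score >= 47 OR credits > 27 → 6
student=Sven: score >= 97 AND year >= 1 → 34
student=Tara: score >= 47 OR credits > 27 → 6
student=Uma: score >= 47 OR credits > 27 → 6

6, 6, 6, 17, 6, 17, 6, 6, 34, 6, 6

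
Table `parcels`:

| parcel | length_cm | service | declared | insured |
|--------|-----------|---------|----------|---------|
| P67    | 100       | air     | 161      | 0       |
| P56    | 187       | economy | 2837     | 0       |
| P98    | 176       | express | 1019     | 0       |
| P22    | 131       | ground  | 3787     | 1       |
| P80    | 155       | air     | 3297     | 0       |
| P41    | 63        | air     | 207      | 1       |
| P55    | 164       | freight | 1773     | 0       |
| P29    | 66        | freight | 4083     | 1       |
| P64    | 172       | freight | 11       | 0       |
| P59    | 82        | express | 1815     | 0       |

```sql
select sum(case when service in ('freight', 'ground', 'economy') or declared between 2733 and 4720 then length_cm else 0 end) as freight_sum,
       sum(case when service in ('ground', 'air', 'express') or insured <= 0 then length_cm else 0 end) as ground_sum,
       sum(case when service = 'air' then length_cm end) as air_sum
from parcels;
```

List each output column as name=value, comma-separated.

freight_sum=875, ground_sum=1230, air_sum=318

[freight_sum: service in ('freight', 'ground', 'economy') or declared between 2733 and 4720]
parcel=P67: ✗
parcel=P56: ✓ → 187
parcel=P98: ✗
parcel=P22: ✓ → 131
parcel=P80: ✓ → 155
parcel=P41: ✗
parcel=P55: ✓ → 164
parcel=P29: ✓ → 66
parcel=P64: ✓ → 172
parcel=P59: ✗
freight_sum = 187 + 131 + 155 + 164 + 66 + 172 = 875
—
[ground_sum: service in ('ground', 'air', 'express') or insured <= 0]
parcel=P67: ✓ → 100
parcel=P56: ✓ → 187
parcel=P98: ✓ → 176
parcel=P22: ✓ → 131
parcel=P80: ✓ → 155
parcel=P41: ✓ → 63
parcel=P55: ✓ → 164
parcel=P29: ✗
parcel=P64: ✓ → 172
parcel=P59: ✓ → 82
ground_sum = 100 + 187 + 176 + 131 + 155 + 63 + 164 + 172 + 82 = 1230
—
[air_sum: service = 'air']
parcel=P67: ✓ → 100
parcel=P56: ✗
parcel=P98: ✗
parcel=P22: ✗
parcel=P80: ✓ → 155
parcel=P41: ✓ → 63
parcel=P55: ✗
parcel=P29: ✗
parcel=P64: ✗
parcel=P59: ✗
air_sum = 100 + 155 + 63 = 318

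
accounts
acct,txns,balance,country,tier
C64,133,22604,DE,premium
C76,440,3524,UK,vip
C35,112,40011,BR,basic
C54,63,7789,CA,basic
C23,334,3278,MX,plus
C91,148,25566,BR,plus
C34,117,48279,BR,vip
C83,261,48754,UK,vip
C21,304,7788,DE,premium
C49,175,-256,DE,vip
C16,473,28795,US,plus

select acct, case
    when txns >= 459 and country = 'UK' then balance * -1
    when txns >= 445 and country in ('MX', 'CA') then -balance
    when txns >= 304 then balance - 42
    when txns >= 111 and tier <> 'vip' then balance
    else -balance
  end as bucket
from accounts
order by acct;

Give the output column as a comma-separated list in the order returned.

28753, 7746, 3236, -48279, 40011, 256, -7789, 22604, 3482, -48754, 25566

acct=C16: txns >= 304 → 28753
acct=C21: txns >= 304 → 7746
acct=C23: txns >= 304 → 3236
acct=C34: ELSE → -48279
acct=C35: txns >= 111 and tier <> 'vip' → 40011
acct=C49: ELSE → 256
acct=C54: ELSE → -7789
acct=C64: txns >= 111 and tier <> 'vip' → 22604
acct=C76: txns >= 304 → 3482
acct=C83: ELSE → -48754
acct=C91: txns >= 111 and tier <> 'vip' → 25566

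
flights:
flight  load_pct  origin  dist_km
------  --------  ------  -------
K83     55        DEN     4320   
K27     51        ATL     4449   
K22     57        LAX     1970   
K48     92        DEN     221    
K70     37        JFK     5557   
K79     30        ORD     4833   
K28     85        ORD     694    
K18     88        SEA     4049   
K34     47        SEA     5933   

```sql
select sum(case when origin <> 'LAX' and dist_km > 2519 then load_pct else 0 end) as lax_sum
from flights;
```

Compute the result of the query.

308

flight=K83: ✓ → 55
flight=K27: ✓ → 51
flight=K22: ✗
flight=K48: ✗
flight=K70: ✓ → 37
flight=K79: ✓ → 30
flight=K28: ✗
flight=K18: ✓ → 88
flight=K34: ✓ → 47
lax_sum = 55 + 51 + 37 + 30 + 88 + 47 = 308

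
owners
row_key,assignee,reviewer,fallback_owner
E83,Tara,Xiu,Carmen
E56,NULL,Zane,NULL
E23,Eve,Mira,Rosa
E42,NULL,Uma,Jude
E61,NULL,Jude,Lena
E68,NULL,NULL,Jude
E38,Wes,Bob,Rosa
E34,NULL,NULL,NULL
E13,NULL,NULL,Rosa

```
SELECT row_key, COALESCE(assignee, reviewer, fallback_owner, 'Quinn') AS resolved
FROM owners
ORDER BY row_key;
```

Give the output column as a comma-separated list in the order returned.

Rosa, Eve, Quinn, Wes, Uma, Zane, Jude, Jude, Tara

row_key=E13: assignee=NULL, reviewer=NULL, fallback_owner=Rosa → Rosa
row_key=E23: assignee=Eve → Eve
row_key=E34: assignee=NULL, reviewer=NULL, fallback_owner=NULL, → literal Quinn → Quinn
row_key=E38: assignee=Wes → Wes
row_key=E42: assignee=NULL, reviewer=Uma → Uma
row_key=E56: assignee=NULL, reviewer=Zane → Zane
row_key=E61: assignee=NULL, reviewer=Jude → Jude
row_key=E68: assignee=NULL, reviewer=NULL, fallback_owner=Jude → Jude
row_key=E83: assignee=Tara → Tara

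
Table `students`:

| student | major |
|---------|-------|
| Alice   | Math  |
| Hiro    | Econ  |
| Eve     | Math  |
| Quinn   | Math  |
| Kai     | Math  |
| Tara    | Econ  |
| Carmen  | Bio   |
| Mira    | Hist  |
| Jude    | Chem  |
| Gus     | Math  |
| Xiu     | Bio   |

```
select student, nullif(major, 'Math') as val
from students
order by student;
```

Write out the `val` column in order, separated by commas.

student=Alice: major=Math vs Math: equal → NULL
student=Carmen: major=Bio vs Math: differ → Bio
student=Eve: major=Math vs Math: equal → NULL
student=Gus: major=Math vs Math: equal → NULL
student=Hiro: major=Econ vs Math: differ → Econ
student=Jude: major=Chem vs Math: differ → Chem
student=Kai: major=Math vs Math: equal → NULL
student=Mira: major=Hist vs Math: differ → Hist
student=Quinn: major=Math vs Math: equal → NULL
student=Tara: major=Econ vs Math: differ → Econ
student=Xiu: major=Bio vs Math: differ → Bio

NULL, Bio, NULL, NULL, Econ, Chem, NULL, Hist, NULL, Econ, Bio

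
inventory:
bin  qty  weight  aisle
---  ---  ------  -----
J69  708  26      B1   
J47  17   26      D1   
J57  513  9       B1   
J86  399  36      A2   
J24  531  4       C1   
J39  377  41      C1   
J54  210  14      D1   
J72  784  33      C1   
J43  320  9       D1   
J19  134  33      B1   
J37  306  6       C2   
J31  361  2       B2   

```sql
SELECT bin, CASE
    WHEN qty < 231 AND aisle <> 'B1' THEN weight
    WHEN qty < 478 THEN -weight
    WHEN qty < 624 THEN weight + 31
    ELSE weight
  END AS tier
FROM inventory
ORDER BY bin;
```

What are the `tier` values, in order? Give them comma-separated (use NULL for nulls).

bin=J19: qty < 478 → -33
bin=J24: qty < 624 → 35
bin=J31: qty < 478 → -2
bin=J37: qty < 478 → -6
bin=J39: qty < 478 → -41
bin=J43: qty < 478 → -9
bin=J47: qty < 231 AND aisle <> 'B1' → 26
bin=J54: qty < 231 AND aisle <> 'B1' → 14
bin=J57: qty < 624 → 40
bin=J69: ELSE → 26
bin=J72: ELSE → 33
bin=J86: qty < 478 → -36

-33, 35, -2, -6, -41, -9, 26, 14, 40, 26, 33, -36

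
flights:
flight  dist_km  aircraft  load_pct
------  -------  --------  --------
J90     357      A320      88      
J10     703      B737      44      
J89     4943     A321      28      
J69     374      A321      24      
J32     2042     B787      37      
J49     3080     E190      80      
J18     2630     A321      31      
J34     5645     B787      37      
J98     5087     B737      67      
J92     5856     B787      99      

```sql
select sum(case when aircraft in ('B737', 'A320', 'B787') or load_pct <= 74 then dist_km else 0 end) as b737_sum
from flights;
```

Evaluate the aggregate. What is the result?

27637

flight=J90: ✓ → 357
flight=J10: ✓ → 703
flight=J89: ✓ → 4943
flight=J69: ✓ → 374
flight=J32: ✓ → 2042
flight=J49: ✗
flight=J18: ✓ → 2630
flight=J34: ✓ → 5645
flight=J98: ✓ → 5087
flight=J92: ✓ → 5856
b737_sum = 357 + 703 + 4943 + 374 + 2042 + 2630 + 5645 + 5087 + 5856 = 27637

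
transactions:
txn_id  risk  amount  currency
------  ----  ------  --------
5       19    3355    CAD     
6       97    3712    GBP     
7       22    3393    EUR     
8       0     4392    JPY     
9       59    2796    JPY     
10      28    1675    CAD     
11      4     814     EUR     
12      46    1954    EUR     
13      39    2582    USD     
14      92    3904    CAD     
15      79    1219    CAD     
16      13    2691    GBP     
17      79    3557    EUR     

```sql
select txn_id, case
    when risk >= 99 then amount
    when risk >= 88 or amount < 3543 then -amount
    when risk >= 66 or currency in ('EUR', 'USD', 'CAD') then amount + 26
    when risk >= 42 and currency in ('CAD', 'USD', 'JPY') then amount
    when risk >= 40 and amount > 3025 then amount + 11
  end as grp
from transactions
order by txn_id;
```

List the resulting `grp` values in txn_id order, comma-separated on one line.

txn_id=5: risk >= 88 or amount < 3543 → -3355
txn_id=6: risk >= 88 or amount < 3543 → -3712
txn_id=7: risk >= 88 or amount < 3543 → -3393
txn_id=8: (no match → NULL) → NULL
txn_id=9: risk >= 88 or amount < 3543 → -2796
txn_id=10: risk >= 88 or amount < 3543 → -1675
txn_id=11: risk >= 88 or amount < 3543 → -814
txn_id=12: risk >= 88 or amount < 3543 → -1954
txn_id=13: risk >= 88 or amount < 3543 → -2582
txn_id=14: risk >= 88 or amount < 3543 → -3904
txn_id=15: risk >= 88 or amount < 3543 → -1219
txn_id=16: risk >= 88 or amount < 3543 → -2691
txn_id=17: risk >= 66 or currency in ('EUR', 'USD', 'CAD') → 3583

-3355, -3712, -3393, NULL, -2796, -1675, -814, -1954, -2582, -3904, -1219, -2691, 3583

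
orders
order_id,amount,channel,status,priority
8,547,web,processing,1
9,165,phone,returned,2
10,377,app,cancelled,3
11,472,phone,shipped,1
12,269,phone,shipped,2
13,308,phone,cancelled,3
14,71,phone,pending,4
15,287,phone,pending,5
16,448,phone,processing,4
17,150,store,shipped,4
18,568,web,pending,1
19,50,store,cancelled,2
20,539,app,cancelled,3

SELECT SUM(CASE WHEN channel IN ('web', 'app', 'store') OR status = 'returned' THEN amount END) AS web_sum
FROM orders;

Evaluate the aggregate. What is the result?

order_id=8: ✓ → 547
order_id=9: ✓ → 165
order_id=10: ✓ → 377
order_id=11: ✗
order_id=12: ✗
order_id=13: ✗
order_id=14: ✗
order_id=15: ✗
order_id=16: ✗
order_id=17: ✓ → 150
order_id=18: ✓ → 568
order_id=19: ✓ → 50
order_id=20: ✓ → 539
web_sum = 547 + 165 + 377 + 150 + 568 + 50 + 539 = 2396

2396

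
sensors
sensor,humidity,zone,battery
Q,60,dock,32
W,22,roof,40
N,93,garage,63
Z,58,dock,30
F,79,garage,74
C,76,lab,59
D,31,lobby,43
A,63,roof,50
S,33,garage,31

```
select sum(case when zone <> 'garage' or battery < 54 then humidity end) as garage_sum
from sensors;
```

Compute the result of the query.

343

sensor=Q: ✓ → 60
sensor=W: ✓ → 22
sensor=N: ✗
sensor=Z: ✓ → 58
sensor=F: ✗
sensor=C: ✓ → 76
sensor=D: ✓ → 31
sensor=A: ✓ → 63
sensor=S: ✓ → 33
garage_sum = 60 + 22 + 58 + 76 + 31 + 63 + 33 = 343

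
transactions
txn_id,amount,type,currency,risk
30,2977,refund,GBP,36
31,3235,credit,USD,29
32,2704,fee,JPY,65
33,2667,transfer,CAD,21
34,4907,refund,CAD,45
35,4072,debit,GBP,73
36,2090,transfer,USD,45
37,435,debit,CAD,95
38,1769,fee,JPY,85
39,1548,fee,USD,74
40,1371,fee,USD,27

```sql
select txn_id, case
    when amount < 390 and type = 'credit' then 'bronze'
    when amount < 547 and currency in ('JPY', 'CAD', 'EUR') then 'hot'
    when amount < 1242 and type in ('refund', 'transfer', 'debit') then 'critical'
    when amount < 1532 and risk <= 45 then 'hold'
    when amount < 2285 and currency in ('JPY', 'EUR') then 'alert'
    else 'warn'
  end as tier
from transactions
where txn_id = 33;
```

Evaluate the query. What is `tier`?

warn

txn_id = 33: amount=2667, type=transfer, currency=CAD, risk=21.
amount < 390 and type = 'credit' → false
amount < 547 and currency in ('JPY', 'CAD', 'EUR') → false
amount < 1242 and type in ('refund', 'transfer', 'debit') → false
amount < 1532 and risk <= 45 → false
amount < 2285 and currency in ('JPY', 'EUR') → false
No prior WHEN matched → ELSE → warn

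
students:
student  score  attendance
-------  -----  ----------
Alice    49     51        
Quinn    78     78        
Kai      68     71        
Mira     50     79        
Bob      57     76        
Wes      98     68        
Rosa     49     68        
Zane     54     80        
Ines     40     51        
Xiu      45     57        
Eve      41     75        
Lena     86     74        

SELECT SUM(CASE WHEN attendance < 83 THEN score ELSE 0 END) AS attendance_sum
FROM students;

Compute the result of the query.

715

student=Alice: ✓ → 49
student=Quinn: ✓ → 78
student=Kai: ✓ → 68
student=Mira: ✓ → 50
student=Bob: ✓ → 57
student=Wes: ✓ → 98
student=Rosa: ✓ → 49
student=Zane: ✓ → 54
student=Ines: ✓ → 40
student=Xiu: ✓ → 45
student=Eve: ✓ → 41
student=Lena: ✓ → 86
attendance_sum = 49 + 78 + 68 + 50 + 57 + 98 + 49 + 54 + 40 + 45 + 41 + 86 = 715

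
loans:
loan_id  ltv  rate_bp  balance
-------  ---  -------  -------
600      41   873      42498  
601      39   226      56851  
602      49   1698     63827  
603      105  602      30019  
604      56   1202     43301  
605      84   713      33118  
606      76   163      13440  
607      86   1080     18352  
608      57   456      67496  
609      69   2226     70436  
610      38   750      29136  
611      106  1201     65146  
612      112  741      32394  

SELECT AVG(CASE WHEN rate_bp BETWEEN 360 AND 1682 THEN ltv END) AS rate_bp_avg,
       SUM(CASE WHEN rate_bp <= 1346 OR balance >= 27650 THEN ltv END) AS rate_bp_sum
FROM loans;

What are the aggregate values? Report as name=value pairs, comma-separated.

rate_bp_avg=76.1111111111, rate_bp_sum=918

[rate_bp_avg: rate_bp BETWEEN 360 AND 1682]
loan_id=600: ✓ → 41
loan_id=601: ✗
loan_id=602: ✗
loan_id=603: ✓ → 105
loan_id=604: ✓ → 56
loan_id=605: ✓ → 84
loan_id=606: ✗
loan_id=607: ✓ → 86
loan_id=608: ✓ → 57
loan_id=609: ✗
loan_id=610: ✓ → 38
loan_id=611: ✓ → 106
loan_id=612: ✓ → 112
rate_bp_avg = (41 + 105 + 56 + 84 + 86 + 57 + 38 + 106 + 112) / 9 = 76.1111111111
—
[rate_bp_sum: rate_bp <= 1346 OR balance >= 27650]
loan_id=600: ✓ → 41
loan_id=601: ✓ → 39
loan_id=602: ✓ → 49
loan_id=603: ✓ → 105
loan_id=604: ✓ → 56
loan_id=605: ✓ → 84
loan_id=606: ✓ → 76
loan_id=607: ✓ → 86
loan_id=608: ✓ → 57
loan_id=609: ✓ → 69
loan_id=610: ✓ → 38
loan_id=611: ✓ → 106
loan_id=612: ✓ → 112
rate_bp_sum = 41 + 39 + 49 + 105 + 56 + 84 + 76 + 86 + 57 + 69 + 38 + 106 + 112 = 918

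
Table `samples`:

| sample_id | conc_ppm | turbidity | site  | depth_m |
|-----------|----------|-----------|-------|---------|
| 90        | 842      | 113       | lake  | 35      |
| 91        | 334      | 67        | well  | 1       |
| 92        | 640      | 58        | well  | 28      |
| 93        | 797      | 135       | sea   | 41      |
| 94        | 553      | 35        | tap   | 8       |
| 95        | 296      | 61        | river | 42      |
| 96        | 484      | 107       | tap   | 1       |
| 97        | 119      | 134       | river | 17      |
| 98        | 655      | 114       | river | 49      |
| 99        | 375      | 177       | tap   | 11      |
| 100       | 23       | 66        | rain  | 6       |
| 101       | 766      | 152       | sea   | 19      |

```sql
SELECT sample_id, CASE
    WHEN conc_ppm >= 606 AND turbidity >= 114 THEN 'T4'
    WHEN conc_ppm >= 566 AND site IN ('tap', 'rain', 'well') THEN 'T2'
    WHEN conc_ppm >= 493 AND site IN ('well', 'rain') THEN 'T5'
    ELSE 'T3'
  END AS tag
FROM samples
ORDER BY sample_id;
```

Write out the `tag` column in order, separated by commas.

T3, T3, T2, T4, T3, T3, T3, T3, T4, T3, T3, T4

sample_id=90: ELSE → T3
sample_id=91: ELSE → T3
sample_id=92: conc_ppm >= 566 AND site IN ('tap', 'rain', 'well') → T2
sample_id=93: conc_ppm >= 606 AND turbidity >= 114 → T4
sample_id=94: ELSE → T3
sample_id=95: ELSE → T3
sample_id=96: ELSE → T3
sample_id=97: ELSE → T3
sample_id=98: conc_ppm >= 606 AND turbidity >= 114 → T4
sample_id=99: ELSE → T3
sample_id=100: ELSE → T3
sample_id=101: conc_ppm >= 606 AND turbidity >= 114 → T4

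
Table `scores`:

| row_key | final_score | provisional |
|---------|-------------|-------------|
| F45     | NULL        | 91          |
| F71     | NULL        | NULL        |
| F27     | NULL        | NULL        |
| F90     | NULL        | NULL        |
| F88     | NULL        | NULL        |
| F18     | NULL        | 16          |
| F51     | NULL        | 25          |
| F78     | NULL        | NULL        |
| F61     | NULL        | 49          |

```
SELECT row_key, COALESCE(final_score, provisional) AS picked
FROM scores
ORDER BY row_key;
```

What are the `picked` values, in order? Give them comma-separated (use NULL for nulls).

16, NULL, 91, 25, 49, NULL, NULL, NULL, NULL

row_key=F18: final_score=NULL, provisional=16 → 16
row_key=F27: final_score=NULL, provisional=NULL (all NULL) → NULL
row_key=F45: final_score=NULL, provisional=91 → 91
row_key=F51: final_score=NULL, provisional=25 → 25
row_key=F61: final_score=NULL, provisional=49 → 49
row_key=F71: final_score=NULL, provisional=NULL (all NULL) → NULL
row_key=F78: final_score=NULL, provisional=NULL (all NULL) → NULL
row_key=F88: final_score=NULL, provisional=NULL (all NULL) → NULL
row_key=F90: final_score=NULL, provisional=NULL (all NULL) → NULL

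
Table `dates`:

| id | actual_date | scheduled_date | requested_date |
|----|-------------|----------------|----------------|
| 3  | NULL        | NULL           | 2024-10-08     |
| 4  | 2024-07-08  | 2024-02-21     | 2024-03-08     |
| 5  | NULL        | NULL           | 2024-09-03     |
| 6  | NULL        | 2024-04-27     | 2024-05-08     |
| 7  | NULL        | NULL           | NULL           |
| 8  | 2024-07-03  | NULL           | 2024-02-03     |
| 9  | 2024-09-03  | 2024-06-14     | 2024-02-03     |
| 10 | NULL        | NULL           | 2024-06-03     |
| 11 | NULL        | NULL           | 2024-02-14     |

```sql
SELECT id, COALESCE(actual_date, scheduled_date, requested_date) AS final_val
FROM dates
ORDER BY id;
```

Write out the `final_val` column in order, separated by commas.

id=3: actual_date=NULL, scheduled_date=NULL, requested_date=2024-10-08 → 2024-10-08
id=4: actual_date=2024-07-08 → 2024-07-08
id=5: actual_date=NULL, scheduled_date=NULL, requested_date=2024-09-03 → 2024-09-03
id=6: actual_date=NULL, scheduled_date=2024-04-27 → 2024-04-27
id=7: actual_date=NULL, scheduled_date=NULL, requested_date=NULL (all NULL) → NULL
id=8: actual_date=2024-07-03 → 2024-07-03
id=9: actual_date=2024-09-03 → 2024-09-03
id=10: actual_date=NULL, scheduled_date=NULL, requested_date=2024-06-03 → 2024-06-03
id=11: actual_date=NULL, scheduled_date=NULL, requested_date=2024-02-14 → 2024-02-14

2024-10-08, 2024-07-08, 2024-09-03, 2024-04-27, NULL, 2024-07-03, 2024-09-03, 2024-06-03, 2024-02-14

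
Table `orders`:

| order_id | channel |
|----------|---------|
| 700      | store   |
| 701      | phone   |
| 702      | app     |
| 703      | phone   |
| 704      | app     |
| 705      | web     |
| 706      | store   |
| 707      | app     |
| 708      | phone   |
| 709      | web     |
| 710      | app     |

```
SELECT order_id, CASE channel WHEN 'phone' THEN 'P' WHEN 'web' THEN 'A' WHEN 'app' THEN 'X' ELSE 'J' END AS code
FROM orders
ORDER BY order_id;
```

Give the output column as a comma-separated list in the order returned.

order_id=700: ELSE → J
order_id=701: channel='phone' → P
order_id=702: channel='app' → X
order_id=703: channel='phone' → P
order_id=704: channel='app' → X
order_id=705: channel='web' → A
order_id=706: ELSE → J
order_id=707: channel='app' → X
order_id=708: channel='phone' → P
order_id=709: channel='web' → A
order_id=710: channel='app' → X

J, P, X, P, X, A, J, X, P, A, X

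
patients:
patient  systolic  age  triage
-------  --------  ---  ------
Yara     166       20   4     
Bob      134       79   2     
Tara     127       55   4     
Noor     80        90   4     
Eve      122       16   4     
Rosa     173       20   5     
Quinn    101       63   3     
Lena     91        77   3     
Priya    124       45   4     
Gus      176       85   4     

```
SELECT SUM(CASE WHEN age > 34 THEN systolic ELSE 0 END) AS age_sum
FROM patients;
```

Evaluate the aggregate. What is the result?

833

patient=Yara: ✗
patient=Bob: ✓ → 134
patient=Tara: ✓ → 127
patient=Noor: ✓ → 80
patient=Eve: ✗
patient=Rosa: ✗
patient=Quinn: ✓ → 101
patient=Lena: ✓ → 91
patient=Priya: ✓ → 124
patient=Gus: ✓ → 176
age_sum = 134 + 127 + 80 + 101 + 91 + 124 + 176 = 833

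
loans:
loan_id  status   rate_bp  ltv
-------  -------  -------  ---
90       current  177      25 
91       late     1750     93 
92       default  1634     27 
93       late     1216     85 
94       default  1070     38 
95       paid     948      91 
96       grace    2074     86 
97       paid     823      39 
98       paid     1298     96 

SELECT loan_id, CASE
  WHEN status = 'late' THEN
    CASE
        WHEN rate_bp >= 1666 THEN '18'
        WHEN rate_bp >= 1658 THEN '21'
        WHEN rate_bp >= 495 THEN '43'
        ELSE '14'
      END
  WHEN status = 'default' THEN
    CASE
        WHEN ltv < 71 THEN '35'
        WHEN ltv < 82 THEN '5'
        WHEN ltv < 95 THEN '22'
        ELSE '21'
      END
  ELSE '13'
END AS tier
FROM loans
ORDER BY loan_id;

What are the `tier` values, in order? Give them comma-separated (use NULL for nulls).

loan_id=90: status='current' → outer ELSE → 13
loan_id=91: status='late' → inner[rate_bp >= 1666] → 18
loan_id=92: status='default' → inner[ltv < 71] → 35
loan_id=93: status='late' → inner[rate_bp >= 495] → 43
loan_id=94: status='default' → inner[ltv < 71] → 35
loan_id=95: status='paid' → outer ELSE → 13
loan_id=96: status='grace' → outer ELSE → 13
loan_id=97: status='paid' → outer ELSE → 13
loan_id=98: status='paid' → outer ELSE → 13

13, 18, 35, 43, 35, 13, 13, 13, 13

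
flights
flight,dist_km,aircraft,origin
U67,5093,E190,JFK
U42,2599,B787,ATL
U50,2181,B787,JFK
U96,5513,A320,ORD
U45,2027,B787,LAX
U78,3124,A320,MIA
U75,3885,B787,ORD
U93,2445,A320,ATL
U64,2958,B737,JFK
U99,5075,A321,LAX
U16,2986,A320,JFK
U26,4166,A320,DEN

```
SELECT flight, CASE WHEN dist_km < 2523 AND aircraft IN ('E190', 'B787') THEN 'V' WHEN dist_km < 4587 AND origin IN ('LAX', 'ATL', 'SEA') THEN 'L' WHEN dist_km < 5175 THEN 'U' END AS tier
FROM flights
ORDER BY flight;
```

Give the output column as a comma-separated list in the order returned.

U, U, L, V, V, U, U, U, U, L, NULL, U

flight=U16: dist_km < 5175 → U
flight=U26: dist_km < 5175 → U
flight=U42: dist_km < 4587 AND origin IN ('LAX', 'ATL', 'SEA') → L
flight=U45: dist_km < 2523 AND aircraft IN ('E190', 'B787') → V
flight=U50: dist_km < 2523 AND aircraft IN ('E190', 'B787') → V
flight=U64: dist_km < 5175 → U
flight=U67: dist_km < 5175 → U
flight=U75: dist_km < 5175 → U
flight=U78: dist_km < 5175 → U
flight=U93: dist_km < 4587 AND origin IN ('LAX', 'ATL', 'SEA') → L
flight=U96: (no match → NULL) → NULL
flight=U99: dist_km < 5175 → U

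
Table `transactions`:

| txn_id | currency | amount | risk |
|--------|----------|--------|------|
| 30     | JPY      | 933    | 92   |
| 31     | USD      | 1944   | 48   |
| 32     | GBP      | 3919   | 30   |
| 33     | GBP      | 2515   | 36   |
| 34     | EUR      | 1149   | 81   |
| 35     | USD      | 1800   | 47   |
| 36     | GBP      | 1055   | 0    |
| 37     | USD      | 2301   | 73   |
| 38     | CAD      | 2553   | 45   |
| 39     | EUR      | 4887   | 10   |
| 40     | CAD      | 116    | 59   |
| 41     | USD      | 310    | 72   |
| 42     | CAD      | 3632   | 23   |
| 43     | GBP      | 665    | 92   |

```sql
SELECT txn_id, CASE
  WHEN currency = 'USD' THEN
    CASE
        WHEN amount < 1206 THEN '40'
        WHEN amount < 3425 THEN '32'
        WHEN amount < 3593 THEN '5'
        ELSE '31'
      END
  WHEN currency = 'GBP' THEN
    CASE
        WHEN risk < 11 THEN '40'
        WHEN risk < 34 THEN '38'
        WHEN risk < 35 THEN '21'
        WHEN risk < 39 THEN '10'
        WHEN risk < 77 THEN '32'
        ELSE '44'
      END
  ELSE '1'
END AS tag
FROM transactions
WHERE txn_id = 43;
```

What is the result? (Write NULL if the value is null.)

txn_id = 43: currency=GBP, amount=665, risk=92.
currency='GBP' → inner[ELSE] → 44

44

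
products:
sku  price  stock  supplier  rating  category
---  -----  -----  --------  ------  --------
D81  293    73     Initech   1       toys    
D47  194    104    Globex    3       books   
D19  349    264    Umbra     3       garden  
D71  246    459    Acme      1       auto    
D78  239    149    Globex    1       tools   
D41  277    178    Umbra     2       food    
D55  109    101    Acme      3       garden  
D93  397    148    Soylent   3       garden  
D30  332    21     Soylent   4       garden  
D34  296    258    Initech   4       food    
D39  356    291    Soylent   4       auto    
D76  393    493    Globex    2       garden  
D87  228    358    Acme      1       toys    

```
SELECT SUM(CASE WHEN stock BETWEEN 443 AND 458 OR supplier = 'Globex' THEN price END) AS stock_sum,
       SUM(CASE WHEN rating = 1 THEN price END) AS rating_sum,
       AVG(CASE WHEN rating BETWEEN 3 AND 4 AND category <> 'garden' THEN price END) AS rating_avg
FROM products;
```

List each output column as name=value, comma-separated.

stock_sum=826, rating_sum=1006, rating_avg=282

[stock_sum: stock BETWEEN 443 AND 458 OR supplier = 'Globex']
sku=D81: ✗
sku=D47: ✓ → 194
sku=D19: ✗
sku=D71: ✗
sku=D78: ✓ → 239
sku=D41: ✗
sku=D55: ✗
sku=D93: ✗
sku=D30: ✗
sku=D34: ✗
sku=D39: ✗
sku=D76: ✓ → 393
sku=D87: ✗
stock_sum = 194 + 239 + 393 = 826
—
[rating_sum: rating = 1]
sku=D81: ✓ → 293
sku=D47: ✗
sku=D19: ✗
sku=D71: ✓ → 246
sku=D78: ✓ → 239
sku=D41: ✗
sku=D55: ✗
sku=D93: ✗
sku=D30: ✗
sku=D34: ✗
sku=D39: ✗
sku=D76: ✗
sku=D87: ✓ → 228
rating_sum = 293 + 246 + 239 + 228 = 1006
—
[rating_avg: rating BETWEEN 3 AND 4 AND category <> 'garden']
sku=D81: ✗
sku=D47: ✓ → 194
sku=D19: ✗
sku=D71: ✗
sku=D78: ✗
sku=D41: ✗
sku=D55: ✗
sku=D93: ✗
sku=D30: ✗
sku=D34: ✓ → 296
sku=D39: ✓ → 356
sku=D76: ✗
sku=D87: ✗
rating_avg = (194 + 296 + 356) / 3 = 282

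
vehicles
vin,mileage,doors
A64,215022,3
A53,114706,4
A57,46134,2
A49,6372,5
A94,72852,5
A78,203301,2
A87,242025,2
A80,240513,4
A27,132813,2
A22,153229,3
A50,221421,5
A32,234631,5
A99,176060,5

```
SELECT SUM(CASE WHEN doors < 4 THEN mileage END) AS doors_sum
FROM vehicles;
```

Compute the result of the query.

992524

vin=A64: ✓ → 215022
vin=A53: ✗
vin=A57: ✓ → 46134
vin=A49: ✗
vin=A94: ✗
vin=A78: ✓ → 203301
vin=A87: ✓ → 242025
vin=A80: ✗
vin=A27: ✓ → 132813
vin=A22: ✓ → 153229
vin=A50: ✗
vin=A32: ✗
vin=A99: ✗
doors_sum = 215022 + 46134 + 203301 + 242025 + 132813 + 153229 = 992524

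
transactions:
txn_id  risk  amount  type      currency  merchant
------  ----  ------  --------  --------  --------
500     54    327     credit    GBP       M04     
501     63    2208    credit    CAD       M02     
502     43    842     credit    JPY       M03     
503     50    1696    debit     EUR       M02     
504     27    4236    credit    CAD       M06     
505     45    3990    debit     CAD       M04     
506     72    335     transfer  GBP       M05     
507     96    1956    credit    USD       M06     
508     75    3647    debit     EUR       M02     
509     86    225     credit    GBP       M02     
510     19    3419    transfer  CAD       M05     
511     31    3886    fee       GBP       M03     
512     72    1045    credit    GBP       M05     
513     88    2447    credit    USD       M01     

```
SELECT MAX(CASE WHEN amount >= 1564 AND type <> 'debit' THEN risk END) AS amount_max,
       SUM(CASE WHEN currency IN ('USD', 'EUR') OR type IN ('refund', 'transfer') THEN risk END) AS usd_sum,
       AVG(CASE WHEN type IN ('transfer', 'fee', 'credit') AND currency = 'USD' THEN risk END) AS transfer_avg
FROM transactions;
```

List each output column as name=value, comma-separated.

[amount_max: amount >= 1564 AND type <> 'debit']
txn_id=500: ✗
txn_id=501: ✓ → 63
txn_id=502: ✗
txn_id=503: ✗
txn_id=504: ✓ → 27
txn_id=505: ✗
txn_id=506: ✗
txn_id=507: ✓ → 96
txn_id=508: ✗
txn_id=509: ✗
txn_id=510: ✓ → 19
txn_id=511: ✓ → 31
txn_id=512: ✗
txn_id=513: ✓ → 88
amount_max = MAX(63, 27, 96, 19, 31, 88) = 96
—
[usd_sum: currency IN ('USD', 'EUR') OR type IN ('refund', 'transfer')]
txn_id=500: ✗
txn_id=501: ✗
txn_id=502: ✗
txn_id=503: ✓ → 50
txn_id=504: ✗
txn_id=505: ✗
txn_id=506: ✓ → 72
txn_id=507: ✓ → 96
txn_id=508: ✓ → 75
txn_id=509: ✗
txn_id=510: ✓ → 19
txn_id=511: ✗
txn_id=512: ✗
txn_id=513: ✓ → 88
usd_sum = 50 + 72 + 96 + 75 + 19 + 88 = 400
—
[transfer_avg: type IN ('transfer', 'fee', 'credit') AND currency = 'USD']
txn_id=500: ✗
txn_id=501: ✗
txn_id=502: ✗
txn_id=503: ✗
txn_id=504: ✗
txn_id=505: ✗
txn_id=506: ✗
txn_id=507: ✓ → 96
txn_id=508: ✗
txn_id=509: ✗
txn_id=510: ✗
txn_id=511: ✗
txn_id=512: ✗
txn_id=513: ✓ → 88
transfer_avg = (96 + 88) / 2 = 92

amount_max=96, usd_sum=400, transfer_avg=92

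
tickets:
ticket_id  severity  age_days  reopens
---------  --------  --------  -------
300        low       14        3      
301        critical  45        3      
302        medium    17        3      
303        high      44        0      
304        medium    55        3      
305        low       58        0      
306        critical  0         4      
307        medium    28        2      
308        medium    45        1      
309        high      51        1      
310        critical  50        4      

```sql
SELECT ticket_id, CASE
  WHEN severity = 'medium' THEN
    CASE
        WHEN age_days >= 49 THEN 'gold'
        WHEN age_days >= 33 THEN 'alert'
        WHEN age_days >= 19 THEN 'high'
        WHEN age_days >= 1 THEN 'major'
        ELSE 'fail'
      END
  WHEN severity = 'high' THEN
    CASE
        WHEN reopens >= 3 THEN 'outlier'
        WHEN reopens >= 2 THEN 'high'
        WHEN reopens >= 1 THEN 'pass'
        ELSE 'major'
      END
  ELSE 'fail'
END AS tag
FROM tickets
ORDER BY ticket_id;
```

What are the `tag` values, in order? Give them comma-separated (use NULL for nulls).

fail, fail, major, major, gold, fail, fail, high, alert, pass, fail

ticket_id=300: severity='low' → outer ELSE → fail
ticket_id=301: severity='critical' → outer ELSE → fail
ticket_id=302: severity='medium' → inner[age_days >= 1] → major
ticket_id=303: severity='high' → inner[ELSE] → major
ticket_id=304: severity='medium' → inner[age_days >= 49] → gold
ticket_id=305: severity='low' → outer ELSE → fail
ticket_id=306: severity='critical' → outer ELSE → fail
ticket_id=307: severity='medium' → inner[age_days >= 19] → high
ticket_id=308: severity='medium' → inner[age_days >= 33] → alert
ticket_id=309: severity='high' → inner[reopens >= 1] → pass
ticket_id=310: severity='critical' → outer ELSE → fail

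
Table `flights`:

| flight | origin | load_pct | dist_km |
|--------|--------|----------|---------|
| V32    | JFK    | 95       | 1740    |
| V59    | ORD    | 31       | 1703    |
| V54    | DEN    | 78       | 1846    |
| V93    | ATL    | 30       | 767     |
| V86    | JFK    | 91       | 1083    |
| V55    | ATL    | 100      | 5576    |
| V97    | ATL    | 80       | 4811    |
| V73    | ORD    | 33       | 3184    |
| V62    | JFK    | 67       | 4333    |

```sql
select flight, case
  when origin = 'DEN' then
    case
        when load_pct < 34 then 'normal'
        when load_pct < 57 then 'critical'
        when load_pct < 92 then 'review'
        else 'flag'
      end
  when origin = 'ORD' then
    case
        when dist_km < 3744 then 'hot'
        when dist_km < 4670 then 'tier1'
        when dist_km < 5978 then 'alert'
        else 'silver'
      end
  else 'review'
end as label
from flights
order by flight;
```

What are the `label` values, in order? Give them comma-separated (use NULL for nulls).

review, review, review, hot, review, hot, review, review, review

flight=V32: origin='JFK' → outer ELSE → review
flight=V54: origin='DEN' → inner[load_pct < 92] → review
flight=V55: origin='ATL' → outer ELSE → review
flight=V59: origin='ORD' → inner[dist_km < 3744] → hot
flight=V62: origin='JFK' → outer ELSE → review
flight=V73: origin='ORD' → inner[dist_km < 3744] → hot
flight=V86: origin='JFK' → outer ELSE → review
flight=V93: origin='ATL' → outer ELSE → review
flight=V97: origin='ATL' → outer ELSE → review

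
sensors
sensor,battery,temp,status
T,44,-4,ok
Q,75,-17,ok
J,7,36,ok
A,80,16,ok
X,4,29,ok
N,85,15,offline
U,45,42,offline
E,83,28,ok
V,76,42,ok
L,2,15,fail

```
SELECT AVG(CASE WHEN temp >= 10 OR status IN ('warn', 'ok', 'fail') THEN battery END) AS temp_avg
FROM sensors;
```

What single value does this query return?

50.1

sensor=T: ✓ → 44
sensor=Q: ✓ → 75
sensor=J: ✓ → 7
sensor=A: ✓ → 80
sensor=X: ✓ → 4
sensor=N: ✓ → 85
sensor=U: ✓ → 45
sensor=E: ✓ → 83
sensor=V: ✓ → 76
sensor=L: ✓ → 2
temp_avg = (44 + 75 + 7 + 80 + 4 + 85 + 45 + 83 + 76 + 2) / 10 = 50.1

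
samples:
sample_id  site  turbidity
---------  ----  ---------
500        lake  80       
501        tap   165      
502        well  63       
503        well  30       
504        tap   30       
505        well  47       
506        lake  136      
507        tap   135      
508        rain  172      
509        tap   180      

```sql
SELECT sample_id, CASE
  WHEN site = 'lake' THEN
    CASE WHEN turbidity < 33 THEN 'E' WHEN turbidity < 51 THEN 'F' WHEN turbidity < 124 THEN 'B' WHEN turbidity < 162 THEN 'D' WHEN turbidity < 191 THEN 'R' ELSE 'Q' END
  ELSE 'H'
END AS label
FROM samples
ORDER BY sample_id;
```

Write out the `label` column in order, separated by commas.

sample_id=500: site='lake' → inner[turbidity < 124] → B
sample_id=501: site='tap' → outer ELSE → H
sample_id=502: site='well' → outer ELSE → H
sample_id=503: site='well' → outer ELSE → H
sample_id=504: site='tap' → outer ELSE → H
sample_id=505: site='well' → outer ELSE → H
sample_id=506: site='lake' → inner[turbidity < 162] → D
sample_id=507: site='tap' → outer ELSE → H
sample_id=508: site='rain' → outer ELSE → H
sample_id=509: site='tap' → outer ELSE → H

B, H, H, H, H, H, D, H, H, H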